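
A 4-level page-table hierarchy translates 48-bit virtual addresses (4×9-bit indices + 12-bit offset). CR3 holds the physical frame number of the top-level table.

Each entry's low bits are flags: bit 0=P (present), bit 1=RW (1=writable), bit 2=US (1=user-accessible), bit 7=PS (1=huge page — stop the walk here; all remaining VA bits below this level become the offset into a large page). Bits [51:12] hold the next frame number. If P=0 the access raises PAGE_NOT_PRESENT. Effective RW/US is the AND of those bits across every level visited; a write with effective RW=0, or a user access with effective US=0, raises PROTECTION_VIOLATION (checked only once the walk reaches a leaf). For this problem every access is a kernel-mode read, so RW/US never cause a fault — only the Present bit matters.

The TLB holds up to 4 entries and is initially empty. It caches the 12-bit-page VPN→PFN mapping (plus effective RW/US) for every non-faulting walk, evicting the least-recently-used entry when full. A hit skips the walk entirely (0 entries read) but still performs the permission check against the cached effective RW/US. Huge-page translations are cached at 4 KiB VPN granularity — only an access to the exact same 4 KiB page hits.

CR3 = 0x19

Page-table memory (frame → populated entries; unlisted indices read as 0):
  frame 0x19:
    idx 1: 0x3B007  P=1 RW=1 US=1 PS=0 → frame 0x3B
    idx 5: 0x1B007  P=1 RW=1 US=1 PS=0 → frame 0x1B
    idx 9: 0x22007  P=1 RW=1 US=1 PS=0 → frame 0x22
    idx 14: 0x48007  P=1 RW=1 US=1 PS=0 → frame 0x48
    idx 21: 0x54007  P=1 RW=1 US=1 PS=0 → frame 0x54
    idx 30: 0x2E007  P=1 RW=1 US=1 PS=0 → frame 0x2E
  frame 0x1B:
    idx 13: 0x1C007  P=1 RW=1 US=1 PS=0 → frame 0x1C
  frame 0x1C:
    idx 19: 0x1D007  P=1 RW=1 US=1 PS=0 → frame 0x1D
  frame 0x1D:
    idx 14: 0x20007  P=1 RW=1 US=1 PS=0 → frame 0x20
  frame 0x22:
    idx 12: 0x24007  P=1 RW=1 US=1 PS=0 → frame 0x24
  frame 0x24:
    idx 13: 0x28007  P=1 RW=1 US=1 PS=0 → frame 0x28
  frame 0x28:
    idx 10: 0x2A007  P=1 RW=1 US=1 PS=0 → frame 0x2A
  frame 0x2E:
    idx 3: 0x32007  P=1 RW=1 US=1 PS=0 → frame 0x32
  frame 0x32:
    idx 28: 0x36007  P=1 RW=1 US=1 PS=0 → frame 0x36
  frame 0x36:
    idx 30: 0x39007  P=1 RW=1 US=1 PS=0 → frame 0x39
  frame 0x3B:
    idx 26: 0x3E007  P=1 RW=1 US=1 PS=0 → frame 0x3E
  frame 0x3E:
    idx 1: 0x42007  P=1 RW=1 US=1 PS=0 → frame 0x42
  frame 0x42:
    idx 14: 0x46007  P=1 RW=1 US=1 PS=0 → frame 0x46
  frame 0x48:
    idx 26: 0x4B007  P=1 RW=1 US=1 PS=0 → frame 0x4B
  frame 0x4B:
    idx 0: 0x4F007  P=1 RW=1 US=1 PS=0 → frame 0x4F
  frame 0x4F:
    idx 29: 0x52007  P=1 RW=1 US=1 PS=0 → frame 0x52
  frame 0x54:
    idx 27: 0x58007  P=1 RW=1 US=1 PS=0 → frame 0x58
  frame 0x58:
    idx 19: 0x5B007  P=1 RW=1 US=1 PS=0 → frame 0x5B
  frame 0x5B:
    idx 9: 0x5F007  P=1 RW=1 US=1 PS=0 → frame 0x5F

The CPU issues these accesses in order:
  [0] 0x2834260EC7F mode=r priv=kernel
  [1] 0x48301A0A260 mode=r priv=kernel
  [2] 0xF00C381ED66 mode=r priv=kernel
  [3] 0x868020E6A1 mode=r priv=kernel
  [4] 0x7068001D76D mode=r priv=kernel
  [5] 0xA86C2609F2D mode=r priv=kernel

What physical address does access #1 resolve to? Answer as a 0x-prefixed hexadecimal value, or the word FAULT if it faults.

Per-access translation:
#0 VA=0x2834260EC7F (r,kernel):
  [0] read 0x19 idx=5: raw=0x1B007 flags P=1 W=1 U=1 S=0
  [1] read 0x1B idx=13: raw=0x1C007 flags P=1 W=1 U=1 S=0
  [2] read 0x1C idx=19: raw=0x1D007 flags P=1 W=1 U=1 S=0
  [3] read 0x1D idx=14: raw=0x20007 flags P=1 W=1 U=1 S=0
  ⇒ phys 0x20C7F  [4 reads]
#1 VA=0x48301A0A260 (r,kernel):
  [0] read 0x19 idx=9: raw=0x22007 flags P=1 W=1 U=1 S=0
  [1] read 0x22 idx=12: raw=0x24007 flags P=1 W=1 U=1 S=0
  [2] read 0x24 idx=13: raw=0x28007 flags P=1 W=1 U=1 S=0
  [3] read 0x28 idx=10: raw=0x2A007 flags P=1 W=1 U=1 S=0
  ⇒ phys 0x2A260  [4 reads]
#2 VA=0xF00C381ED66 (r,kernel):
  [0] read 0x19 idx=30: raw=0x2E007 flags P=1 W=1 U=1 S=0
  [1] read 0x2E idx=3: raw=0x32007 flags P=1 W=1 U=1 S=0
  [2] read 0x32 idx=28: raw=0x36007 flags P=1 W=1 U=1 S=0
  [3] read 0x36 idx=30: raw=0x39007 flags P=1 W=1 U=1 S=0
  ⇒ phys 0x39D66  [4 reads]
#3 VA=0x868020E6A1 (r,kernel):
  [0] read 0x19 idx=1: raw=0x3B007 flags P=1 W=1 U=1 S=0
  [1] read 0x3B idx=26: raw=0x3E007 flags P=1 W=1 U=1 S=0
  [2] read 0x3E idx=1: raw=0x42007 flags P=1 W=1 U=1 S=0
  [3] read 0x42 idx=14: raw=0x46007 flags P=1 W=1 U=1 S=0
  ⇒ phys 0x466A1  [4 reads]
#4 VA=0x7068001D76D (r,kernel):
  [0] read 0x19 idx=14: raw=0x48007 flags P=1 W=1 U=1 S=0
  [1] read 0x48 idx=26: raw=0x4B007 flags P=1 W=1 U=1 S=0
  [2] read 0x4B idx=0: raw=0x4F007 flags P=1 W=1 U=1 S=0
  [3] read 0x4F idx=29: raw=0x52007 flags P=1 W=1 U=1 S=0
  ⇒ phys 0x5276D  [4 reads]
#5 VA=0xA86C2609F2D (r,kernel):
  [0] read 0x19 idx=21: raw=0x54007 flags P=1 W=1 U=1 S=0
  [1] read 0x54 idx=27: raw=0x58007 flags P=1 W=1 U=1 S=0
  [2] read 0x58 idx=19: raw=0x5B007 flags P=1 W=1 U=1 S=0
  [3] read 0x5B idx=9: raw=0x5F007 flags P=1 W=1 U=1 S=0
  ⇒ phys 0x5FF2D  [4 reads]

Access #1 PA: 0x2A260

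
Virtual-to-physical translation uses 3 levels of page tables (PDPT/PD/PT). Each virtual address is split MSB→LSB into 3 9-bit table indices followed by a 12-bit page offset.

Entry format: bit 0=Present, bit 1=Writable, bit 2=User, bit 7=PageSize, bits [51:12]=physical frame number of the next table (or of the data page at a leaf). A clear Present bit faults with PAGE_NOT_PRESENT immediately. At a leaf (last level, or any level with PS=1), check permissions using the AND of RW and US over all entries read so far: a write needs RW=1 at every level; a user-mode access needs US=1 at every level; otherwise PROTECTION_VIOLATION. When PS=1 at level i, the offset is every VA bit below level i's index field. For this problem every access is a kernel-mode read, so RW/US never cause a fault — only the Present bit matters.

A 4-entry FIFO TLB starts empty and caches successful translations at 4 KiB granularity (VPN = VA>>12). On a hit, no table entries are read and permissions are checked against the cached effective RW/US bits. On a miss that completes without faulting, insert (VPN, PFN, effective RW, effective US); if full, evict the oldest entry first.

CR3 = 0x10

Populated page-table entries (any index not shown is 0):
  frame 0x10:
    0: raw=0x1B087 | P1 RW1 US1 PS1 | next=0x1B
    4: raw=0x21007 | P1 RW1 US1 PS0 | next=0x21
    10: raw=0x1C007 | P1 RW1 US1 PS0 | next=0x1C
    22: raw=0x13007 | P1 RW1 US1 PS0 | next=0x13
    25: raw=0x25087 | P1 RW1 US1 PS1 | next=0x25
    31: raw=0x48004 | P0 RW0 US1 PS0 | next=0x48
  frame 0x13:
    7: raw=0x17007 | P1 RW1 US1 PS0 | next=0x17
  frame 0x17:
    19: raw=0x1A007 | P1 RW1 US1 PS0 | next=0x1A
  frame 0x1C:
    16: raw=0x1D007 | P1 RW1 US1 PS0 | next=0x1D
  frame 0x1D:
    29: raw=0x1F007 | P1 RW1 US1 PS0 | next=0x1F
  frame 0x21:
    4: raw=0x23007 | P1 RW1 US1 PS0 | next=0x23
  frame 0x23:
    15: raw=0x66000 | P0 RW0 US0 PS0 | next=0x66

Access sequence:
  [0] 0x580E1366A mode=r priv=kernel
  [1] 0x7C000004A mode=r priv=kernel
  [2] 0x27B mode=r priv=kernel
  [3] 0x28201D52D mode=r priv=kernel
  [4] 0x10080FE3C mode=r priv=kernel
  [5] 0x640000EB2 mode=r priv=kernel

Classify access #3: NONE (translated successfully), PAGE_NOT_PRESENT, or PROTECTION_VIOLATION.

Per-access translation:
#0 VA=0x580E1366A (r,kernel):
  L0 @0x10[22] → 0x13007  P=1,RW=1,US=1,PS=0
  L1 @0x13[7] → 0x17007  P=1,RW=1,US=1,PS=0
  L2 @0x17[19] → 0x1A007  P=1,RW=1,US=1,PS=0
  → PA=0x1A66A  (3 entries read)
#1 VA=0x7C000004A (r,kernel):
  L0 @0x10[31] → 0x48004  P=0,RW=0,US=1,PS=0
  → PAGE_NOT_PRESENT  (1 entries read)
#2 VA=0x27B (r,kernel):
  L0 @0x10[0] → 0x1B087  P=1,RW=1,US=1,PS=1
  → PA=0x1B27B (huge @L0)  (1 entries read)
#3 VA=0x28201D52D (r,kernel):
  L0 @0x10[10] → 0x1C007  P=1,RW=1,US=1,PS=0
  L1 @0x1C[16] → 0x1D007  P=1,RW=1,US=1,PS=0
  L2 @0x1D[29] → 0x1F007  P=1,RW=1,US=1,PS=0
  → PA=0x1F52D  (3 entries read)
#4 VA=0x10080FE3C (r,kernel):
  L0 @0x10[4] → 0x21007  P=1,RW=1,US=1,PS=0
  L1 @0x21[4] → 0x23007  P=1,RW=1,US=1,PS=0
  L2 @0x23[15] → 0x66000  P=0,RW=0,US=0,PS=0
  → PAGE_NOT_PRESENT  (3 entries read)
#5 VA=0x640000EB2 (r,kernel):
  L0 @0x10[25] → 0x25087  P=1,RW=1,US=1,PS=1
  → PA=0x25EB2 (huge @L0)  (1 entries read)

Access #3 fault: NONE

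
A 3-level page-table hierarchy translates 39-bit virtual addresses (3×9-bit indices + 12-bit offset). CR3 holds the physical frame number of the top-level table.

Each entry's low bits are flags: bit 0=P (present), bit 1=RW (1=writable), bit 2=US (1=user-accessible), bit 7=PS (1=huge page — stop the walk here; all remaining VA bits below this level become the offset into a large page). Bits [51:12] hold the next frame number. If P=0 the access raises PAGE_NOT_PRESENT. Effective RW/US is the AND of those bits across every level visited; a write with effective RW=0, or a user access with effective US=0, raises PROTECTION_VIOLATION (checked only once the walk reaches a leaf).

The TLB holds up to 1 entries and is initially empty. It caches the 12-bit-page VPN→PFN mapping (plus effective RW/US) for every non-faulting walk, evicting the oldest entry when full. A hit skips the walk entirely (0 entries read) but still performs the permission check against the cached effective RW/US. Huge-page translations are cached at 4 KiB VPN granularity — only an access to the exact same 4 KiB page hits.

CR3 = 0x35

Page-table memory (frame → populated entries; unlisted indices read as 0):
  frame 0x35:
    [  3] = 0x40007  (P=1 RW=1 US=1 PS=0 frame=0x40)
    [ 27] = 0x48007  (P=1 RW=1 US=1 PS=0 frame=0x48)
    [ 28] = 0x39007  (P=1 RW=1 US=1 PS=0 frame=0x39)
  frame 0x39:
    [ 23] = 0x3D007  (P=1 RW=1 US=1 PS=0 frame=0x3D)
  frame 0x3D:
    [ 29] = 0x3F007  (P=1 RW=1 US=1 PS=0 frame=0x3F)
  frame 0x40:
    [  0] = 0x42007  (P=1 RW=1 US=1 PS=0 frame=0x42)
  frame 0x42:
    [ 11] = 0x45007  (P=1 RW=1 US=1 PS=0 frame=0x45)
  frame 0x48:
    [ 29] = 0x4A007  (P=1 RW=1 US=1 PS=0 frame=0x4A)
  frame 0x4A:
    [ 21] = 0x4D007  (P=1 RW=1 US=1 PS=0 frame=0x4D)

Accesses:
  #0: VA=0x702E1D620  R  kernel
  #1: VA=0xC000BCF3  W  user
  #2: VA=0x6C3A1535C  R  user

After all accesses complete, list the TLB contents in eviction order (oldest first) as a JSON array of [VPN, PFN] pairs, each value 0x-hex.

Trace:
#0 VA=0x702E1D620 (r,kernel):
  L0 @0x35[28] → 0x39007  P=1,RW=1,US=1,PS=0
  L1 @0x39[23] → 0x3D007  P=1,RW=1,US=1,PS=0
  L2 @0x3D[29] → 0x3F007  P=1,RW=1,US=1,PS=0
  ✓ 0x3F620  — 3 lookups
#1 VA=0xC000BCF3 (w,user):
  L0 @0x35[3] → 0x40007  P=1,RW=1,US=1,PS=0
  L1 @0x40[0] → 0x42007  P=1,RW=1,US=1,PS=0
  L2 @0x42[11] → 0x45007  P=1,RW=1,US=1,PS=0
  ✓ 0x45CF3  — 3 lookups
#2 VA=0x6C3A1535C (r,user):
  L0 @0x35[27] → 0x48007  P=1,RW=1,US=1,PS=0
  L1 @0x48[29] → 0x4A007  P=1,RW=1,US=1,PS=0
  L2 @0x4A[21] → 0x4D007  P=1,RW=1,US=1,PS=0
  ✓ 0x4D35C  — 3 lookups

TLB: [["0x6C3A15", "0x4D"]]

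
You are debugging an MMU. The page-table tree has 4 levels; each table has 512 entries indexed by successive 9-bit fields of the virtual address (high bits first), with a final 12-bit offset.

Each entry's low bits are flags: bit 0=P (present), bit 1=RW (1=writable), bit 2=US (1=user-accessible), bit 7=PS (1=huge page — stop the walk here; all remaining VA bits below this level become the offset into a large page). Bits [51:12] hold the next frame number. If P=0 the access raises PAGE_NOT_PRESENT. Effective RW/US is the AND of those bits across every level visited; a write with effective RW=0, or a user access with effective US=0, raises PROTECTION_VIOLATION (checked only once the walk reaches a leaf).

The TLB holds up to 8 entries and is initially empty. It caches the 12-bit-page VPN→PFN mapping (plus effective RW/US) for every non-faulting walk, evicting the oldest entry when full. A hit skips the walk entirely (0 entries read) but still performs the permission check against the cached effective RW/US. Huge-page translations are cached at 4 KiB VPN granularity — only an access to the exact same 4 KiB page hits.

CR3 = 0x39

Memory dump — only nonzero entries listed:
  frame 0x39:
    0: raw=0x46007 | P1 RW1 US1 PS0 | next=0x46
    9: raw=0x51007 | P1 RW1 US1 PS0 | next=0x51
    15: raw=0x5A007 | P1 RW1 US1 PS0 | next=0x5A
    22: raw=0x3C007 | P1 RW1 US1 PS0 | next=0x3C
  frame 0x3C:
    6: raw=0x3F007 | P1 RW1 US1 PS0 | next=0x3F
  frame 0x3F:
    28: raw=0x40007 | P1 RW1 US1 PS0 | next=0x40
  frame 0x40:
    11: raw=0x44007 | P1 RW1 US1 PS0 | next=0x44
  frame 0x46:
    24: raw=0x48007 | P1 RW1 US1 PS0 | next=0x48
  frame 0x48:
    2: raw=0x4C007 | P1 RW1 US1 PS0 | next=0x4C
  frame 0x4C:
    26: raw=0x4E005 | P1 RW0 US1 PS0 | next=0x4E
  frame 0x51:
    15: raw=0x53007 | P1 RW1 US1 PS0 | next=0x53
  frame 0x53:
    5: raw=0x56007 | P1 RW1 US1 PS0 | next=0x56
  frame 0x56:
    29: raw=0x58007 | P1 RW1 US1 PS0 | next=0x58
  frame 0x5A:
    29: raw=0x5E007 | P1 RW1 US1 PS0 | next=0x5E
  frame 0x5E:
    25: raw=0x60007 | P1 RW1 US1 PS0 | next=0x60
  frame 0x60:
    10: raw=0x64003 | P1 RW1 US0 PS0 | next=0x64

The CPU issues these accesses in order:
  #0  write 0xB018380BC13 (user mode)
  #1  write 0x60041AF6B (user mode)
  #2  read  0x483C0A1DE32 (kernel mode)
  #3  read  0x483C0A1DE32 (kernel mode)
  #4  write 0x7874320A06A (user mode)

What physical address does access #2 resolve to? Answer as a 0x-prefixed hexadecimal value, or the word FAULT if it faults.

Per-access translation:
#0 VA=0xB018380BC13 (w,user):
  L0: frame=0x39 idx=22 entry=0x3C007 [P=1 RW=1 US=1 PS=0]
  L1: frame=0x3C idx=6 entry=0x3F007 [P=1 RW=1 US=1 PS=0]
  L2: frame=0x3F idx=28 entry=0x40007 [P=1 RW=1 US=1 PS=0]
  L3: frame=0x40 idx=11 entry=0x44007 [P=1 RW=1 US=1 PS=0]
  → PA=0x44C13  (4 entries read)
#1 VA=0x60041AF6B (w,user):
  L0: frame=0x39 idx=0 entry=0x46007 [P=1 RW=1 US=1 PS=0]
  L1: frame=0x46 idx=24 entry=0x48007 [P=1 RW=1 US=1 PS=0]
  L2: frame=0x48 idx=2 entry=0x4C007 [P=1 RW=1 US=1 PS=0]
  L3: frame=0x4C idx=26 entry=0x4E005 [P=1 RW=0 US=1 PS=0]
  ⇒ fault: PROTECTION_VIOLATION  — 4 lookups
#2 VA=0x483C0A1DE32 (r,kernel):
  L0: frame=0x39 idx=9 entry=0x51007 [P=1 RW=1 US=1 PS=0]
  L1: frame=0x51 idx=15 entry=0x53007 [P=1 RW=1 US=1 PS=0]
  L2: frame=0x53 idx=5 entry=0x56007 [P=1 RW=1 US=1 PS=0]
  L3: frame=0x56 idx=29 entry=0x58007 [P=1 RW=1 US=1 PS=0]
  → PA=0x58E32  (4 entries read)
#3 VA=0x483C0A1DE32 (r,kernel):
  TLB hit vpn=0x483C0A1D → PA=0x58E32
#4 VA=0x7874320A06A (w,user):
  L0: frame=0x39 idx=15 entry=0x5A007 [P=1 RW=1 US=1 PS=0]
  L1: frame=0x5A idx=29 entry=0x5E007 [P=1 RW=1 US=1 PS=0]
  L2: frame=0x5E idx=25 entry=0x60007 [P=1 RW=1 US=1 PS=0]
  L3: frame=0x60 idx=10 entry=0x64003 [P=1 RW=1 US=0 PS=0]
  ⇒ fault: PROTECTION_VIOLATION  — 4 lookups

Access #2 PA: 0x58E32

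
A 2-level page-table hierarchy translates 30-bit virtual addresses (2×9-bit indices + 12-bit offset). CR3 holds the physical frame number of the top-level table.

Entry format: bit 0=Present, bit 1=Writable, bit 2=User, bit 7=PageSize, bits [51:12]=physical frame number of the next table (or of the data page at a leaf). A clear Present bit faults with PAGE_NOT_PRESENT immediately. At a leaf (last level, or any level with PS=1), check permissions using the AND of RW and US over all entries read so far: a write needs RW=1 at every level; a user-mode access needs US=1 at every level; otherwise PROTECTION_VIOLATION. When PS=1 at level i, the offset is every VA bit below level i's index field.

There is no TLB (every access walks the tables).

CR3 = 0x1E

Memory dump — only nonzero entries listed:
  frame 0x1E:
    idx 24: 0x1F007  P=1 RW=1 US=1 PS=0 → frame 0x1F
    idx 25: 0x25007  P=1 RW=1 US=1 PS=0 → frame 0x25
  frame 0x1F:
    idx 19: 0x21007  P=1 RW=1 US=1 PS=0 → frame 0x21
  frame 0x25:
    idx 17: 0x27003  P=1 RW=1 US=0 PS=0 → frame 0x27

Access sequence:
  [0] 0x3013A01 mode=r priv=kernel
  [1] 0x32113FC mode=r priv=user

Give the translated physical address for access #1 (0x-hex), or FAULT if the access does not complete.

Walk each access:
#0 VA=0x3013A01 (r,kernel):
  lvl0: tbl 0x1E, slot 24 ⇒ 0x1F007 (P1/RW1/US1/PS0)
  lvl1: tbl 0x1F, slot 19 ⇒ 0x21007 (P1/RW1/US1/PS0)
  ⇒ phys 0x21A01  [2 reads]
#1 VA=0x32113FC (r,user):
  lvl0: tbl 0x1E, slot 25 ⇒ 0x25007 (P1/RW1/US1/PS0)
  lvl1: tbl 0x25, slot 17 ⇒ 0x27003 (P1/RW1/US0/PS0)
  ⇒ fault: PROTECTION_VIOLATION  — 2 lookups

Access #1 PA: FAULT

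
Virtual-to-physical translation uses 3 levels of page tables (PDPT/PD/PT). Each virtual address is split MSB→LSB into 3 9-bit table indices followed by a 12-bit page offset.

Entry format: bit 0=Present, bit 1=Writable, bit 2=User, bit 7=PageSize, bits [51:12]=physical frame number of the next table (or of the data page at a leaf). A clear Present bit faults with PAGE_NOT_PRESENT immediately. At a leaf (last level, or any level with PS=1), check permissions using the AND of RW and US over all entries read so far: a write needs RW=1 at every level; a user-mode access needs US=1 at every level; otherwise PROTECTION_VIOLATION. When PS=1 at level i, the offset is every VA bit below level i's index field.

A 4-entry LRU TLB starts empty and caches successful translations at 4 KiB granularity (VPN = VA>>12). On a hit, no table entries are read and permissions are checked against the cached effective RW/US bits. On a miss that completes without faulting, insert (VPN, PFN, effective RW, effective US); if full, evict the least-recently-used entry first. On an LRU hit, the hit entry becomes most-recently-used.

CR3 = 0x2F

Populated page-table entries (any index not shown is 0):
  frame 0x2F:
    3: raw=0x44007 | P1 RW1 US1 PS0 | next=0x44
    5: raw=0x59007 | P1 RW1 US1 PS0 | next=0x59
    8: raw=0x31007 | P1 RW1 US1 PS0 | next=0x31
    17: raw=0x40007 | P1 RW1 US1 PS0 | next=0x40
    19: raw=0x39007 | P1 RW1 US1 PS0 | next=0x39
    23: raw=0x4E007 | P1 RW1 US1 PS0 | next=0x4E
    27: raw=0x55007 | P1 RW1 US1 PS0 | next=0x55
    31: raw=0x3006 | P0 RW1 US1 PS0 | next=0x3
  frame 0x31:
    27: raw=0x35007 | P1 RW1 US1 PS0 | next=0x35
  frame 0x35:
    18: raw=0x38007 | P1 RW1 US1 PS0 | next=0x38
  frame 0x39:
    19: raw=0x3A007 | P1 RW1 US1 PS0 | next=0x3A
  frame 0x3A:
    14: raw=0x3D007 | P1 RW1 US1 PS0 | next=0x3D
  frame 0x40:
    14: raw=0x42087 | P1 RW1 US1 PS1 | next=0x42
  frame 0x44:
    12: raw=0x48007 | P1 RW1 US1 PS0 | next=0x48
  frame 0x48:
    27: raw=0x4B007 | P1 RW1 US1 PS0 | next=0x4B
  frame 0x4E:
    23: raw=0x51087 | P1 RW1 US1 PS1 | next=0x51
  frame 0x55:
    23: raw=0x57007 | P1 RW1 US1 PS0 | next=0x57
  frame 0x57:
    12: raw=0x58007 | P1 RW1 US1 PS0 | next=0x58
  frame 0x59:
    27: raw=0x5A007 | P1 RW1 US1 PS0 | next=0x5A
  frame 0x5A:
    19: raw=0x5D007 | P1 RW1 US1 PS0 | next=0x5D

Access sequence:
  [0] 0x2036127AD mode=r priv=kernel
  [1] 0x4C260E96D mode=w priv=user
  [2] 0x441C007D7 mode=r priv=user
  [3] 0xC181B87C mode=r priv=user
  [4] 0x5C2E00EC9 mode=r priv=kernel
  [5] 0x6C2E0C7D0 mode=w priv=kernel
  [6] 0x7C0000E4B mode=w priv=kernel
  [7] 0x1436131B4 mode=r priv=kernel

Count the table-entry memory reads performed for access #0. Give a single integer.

Trace:
#0 VA=0x2036127AD (r,kernel):
  L0: frame=0x2F idx=8 entry=0x31007 [P=1 RW=1 US=1 PS=0]
  L1: frame=0x31 idx=27 entry=0x35007 [P=1 RW=1 US=1 PS=0]
  L2: frame=0x35 idx=18 entry=0x38007 [P=1 RW=1 US=1 PS=0]
  → PA=0x387AD  (3 entries read)
#1 VA=0x4C260E96D (w,user):
  L0: frame=0x2F idx=19 entry=0x39007 [P=1 RW=1 US=1 PS=0]
  L1: frame=0x39 idx=19 entry=0x3A007 [P=1 RW=1 US=1 PS=0]
  L2: frame=0x3A idx=14 entry=0x3D007 [P=1 RW=1 US=1 PS=0]
  → PA=0x3D96D  (3 entries read)
#2 VA=0x441C007D7 (r,user):
  L0: frame=0x2F idx=17 entry=0x40007 [P=1 RW=1 US=1 PS=0]
  L1: frame=0x40 idx=14 entry=0x42087 [P=1 RW=1 US=1 PS=1]
  → PA=0x427D7 (huge @L1)  (2 entries read)
#3 VA=0xC181B87C (r,user):
  L0: frame=0x2F idx=3 entry=0x44007 [P=1 RW=1 US=1 PS=0]
  L1: frame=0x44 idx=12 entry=0x48007 [P=1 RW=1 US=1 PS=0]
  L2: frame=0x48 idx=27 entry=0x4B007 [P=1 RW=1 US=1 PS=0]
  → PA=0x4B87C  (3 entries read)
#4 VA=0x5C2E00EC9 (r,kernel):
  L0: frame=0x2F idx=23 entry=0x4E007 [P=1 RW=1 US=1 PS=0]
  L1: frame=0x4E idx=23 entry=0x51087 [P=1 RW=1 US=1 PS=1]
  → PA=0x51EC9 (huge @L1)  (2 entries read)
#5 VA=0x6C2E0C7D0 (w,kernel):
  L0: frame=0x2F idx=27 entry=0x55007 [P=1 RW=1 US=1 PS=0]
  L1: frame=0x55 idx=23 entry=0x57007 [P=1 RW=1 US=1 PS=0]
  L2: frame=0x57 idx=12 entry=0x58007 [P=1 RW=1 US=1 PS=0]
  → PA=0x587D0  (3 entries read)
#6 VA=0x7C0000E4B (w,kernel):
  L0: frame=0x2F idx=31 entry=0x3006 [P=0 RW=1 US=1 PS=0]
  → PAGE_NOT_PRESENT  (1 entries read)
#7 VA=0x1436131B4 (r,kernel):
  L0: frame=0x2F idx=5 entry=0x59007 [P=1 RW=1 US=1 PS=0]
  L1: frame=0x59 idx=27 entry=0x5A007 [P=1 RW=1 US=1 PS=0]
  L2: frame=0x5A idx=19 entry=0x5D007 [P=1 RW=1 US=1 PS=0]
  → PA=0x5D1B4  (3 entries read)

Entries read for #0: 3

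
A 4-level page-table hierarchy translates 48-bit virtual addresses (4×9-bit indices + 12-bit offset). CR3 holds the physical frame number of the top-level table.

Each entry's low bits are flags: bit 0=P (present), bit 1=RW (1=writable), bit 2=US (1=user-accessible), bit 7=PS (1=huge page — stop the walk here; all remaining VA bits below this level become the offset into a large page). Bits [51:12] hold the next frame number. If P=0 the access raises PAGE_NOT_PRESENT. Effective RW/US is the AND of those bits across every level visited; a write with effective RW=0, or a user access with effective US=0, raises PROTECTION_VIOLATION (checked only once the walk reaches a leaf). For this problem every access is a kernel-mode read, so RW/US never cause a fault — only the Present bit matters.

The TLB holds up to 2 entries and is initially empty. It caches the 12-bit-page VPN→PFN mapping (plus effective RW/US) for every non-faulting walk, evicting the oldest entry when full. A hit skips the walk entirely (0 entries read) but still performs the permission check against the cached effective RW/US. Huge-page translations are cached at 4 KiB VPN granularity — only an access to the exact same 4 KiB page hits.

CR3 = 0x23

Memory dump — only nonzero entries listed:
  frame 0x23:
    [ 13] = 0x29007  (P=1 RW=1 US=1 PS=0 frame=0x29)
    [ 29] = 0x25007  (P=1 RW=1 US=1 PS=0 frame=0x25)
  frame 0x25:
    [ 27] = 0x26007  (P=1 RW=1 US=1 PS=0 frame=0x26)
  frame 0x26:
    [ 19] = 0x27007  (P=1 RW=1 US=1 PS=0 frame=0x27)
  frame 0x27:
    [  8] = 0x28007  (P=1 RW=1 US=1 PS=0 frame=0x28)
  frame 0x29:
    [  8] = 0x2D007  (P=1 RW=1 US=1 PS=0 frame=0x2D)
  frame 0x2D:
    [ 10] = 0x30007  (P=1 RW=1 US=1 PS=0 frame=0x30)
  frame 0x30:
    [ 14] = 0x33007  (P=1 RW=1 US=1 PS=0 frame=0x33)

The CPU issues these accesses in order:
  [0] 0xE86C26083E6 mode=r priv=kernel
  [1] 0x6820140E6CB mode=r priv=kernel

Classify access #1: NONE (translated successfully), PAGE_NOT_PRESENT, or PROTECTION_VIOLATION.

Trace:
#0 VA=0xE86C26083E6 (r,kernel):
  lvl0: tbl 0x23, slot 29 ⇒ 0x25007 (P1/RW1/US1/PS0)
  lvl1: tbl 0x25, slot 27 ⇒ 0x26007 (P1/RW1/US1/PS0)
  lvl2: tbl 0x26, slot 19 ⇒ 0x27007 (P1/RW1/US1/PS0)
  lvl3: tbl 0x27, slot 8 ⇒ 0x28007 (P1/RW1/US1/PS0)
  → PA=0x283E6  (4 entries read)
#1 VA=0x6820140E6CB (r,kernel):
  lvl0: tbl 0x23, slot 13 ⇒ 0x29007 (P1/RW1/US1/PS0)
  lvl1: tbl 0x29, slot 8 ⇒ 0x2D007 (P1/RW1/US1/PS0)
  lvl2: tbl 0x2D, slot 10 ⇒ 0x30007 (P1/RW1/US1/PS0)
  lvl3: tbl 0x30, slot 14 ⇒ 0x33007 (P1/RW1/US1/PS0)
  → PA=0x336CB  (4 entries read)

Access #1 fault: NONE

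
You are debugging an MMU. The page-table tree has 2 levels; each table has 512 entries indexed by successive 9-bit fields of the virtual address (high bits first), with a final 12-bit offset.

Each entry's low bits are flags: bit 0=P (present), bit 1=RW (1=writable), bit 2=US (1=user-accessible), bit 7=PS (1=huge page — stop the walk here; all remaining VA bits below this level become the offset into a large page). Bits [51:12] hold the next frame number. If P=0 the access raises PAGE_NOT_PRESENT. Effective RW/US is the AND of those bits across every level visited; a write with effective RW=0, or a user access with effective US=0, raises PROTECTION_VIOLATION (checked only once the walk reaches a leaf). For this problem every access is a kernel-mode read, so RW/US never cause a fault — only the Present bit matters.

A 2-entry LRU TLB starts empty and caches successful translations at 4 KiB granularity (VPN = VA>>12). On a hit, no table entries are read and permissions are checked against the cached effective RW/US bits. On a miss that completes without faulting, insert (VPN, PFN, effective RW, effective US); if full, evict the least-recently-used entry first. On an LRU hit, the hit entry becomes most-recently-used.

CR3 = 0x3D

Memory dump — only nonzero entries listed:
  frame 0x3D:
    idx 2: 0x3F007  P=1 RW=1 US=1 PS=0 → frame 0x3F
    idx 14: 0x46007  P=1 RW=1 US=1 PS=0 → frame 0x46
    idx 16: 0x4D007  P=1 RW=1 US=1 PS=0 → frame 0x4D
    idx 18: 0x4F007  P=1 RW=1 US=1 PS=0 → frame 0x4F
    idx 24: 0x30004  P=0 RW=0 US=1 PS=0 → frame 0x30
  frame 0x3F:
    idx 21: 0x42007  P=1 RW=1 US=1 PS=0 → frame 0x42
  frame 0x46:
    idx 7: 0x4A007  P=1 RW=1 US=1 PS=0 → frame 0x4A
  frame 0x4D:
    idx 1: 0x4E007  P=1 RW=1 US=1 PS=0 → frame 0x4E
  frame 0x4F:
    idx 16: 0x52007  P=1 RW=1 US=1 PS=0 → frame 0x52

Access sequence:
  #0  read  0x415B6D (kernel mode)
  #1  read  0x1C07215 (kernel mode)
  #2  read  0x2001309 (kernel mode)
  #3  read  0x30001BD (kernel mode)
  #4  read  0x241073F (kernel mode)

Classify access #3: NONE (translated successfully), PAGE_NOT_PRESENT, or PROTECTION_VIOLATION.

Trace:
#0 VA=0x415B6D (r,kernel):
  L0 @0x3D[2] → 0x3F007  P=1,RW=1,US=1,PS=0
  L1 @0x3F[21] → 0x42007  P=1,RW=1,US=1,PS=0
  → PA=0x42B6D  (2 entries read)
#1 VA=0x1C07215 (r,kernel):
  L0 @0x3D[14] → 0x46007  P=1,RW=1,US=1,PS=0
  L1 @0x46[7] → 0x4A007  P=1,RW=1,US=1,PS=0
  → PA=0x4A215  (2 entries read)
#2 VA=0x2001309 (r,kernel):
  L0 @0x3D[16] → 0x4D007  P=1,RW=1,US=1,PS=0
  L1 @0x4D[1] → 0x4E007  P=1,RW=1,US=1,PS=0
  → PA=0x4E309  (2 entries read)
#3 VA=0x30001BD (r,kernel):
  L0 @0x3D[24] → 0x30004  P=0,RW=0,US=1,PS=0
  ⇒ fault: PAGE_NOT_PRESENT  — 1 lookups
#4 VA=0x241073F (r,kernel):
  L0 @0x3D[18] → 0x4F007  P=1,RW=1,US=1,PS=0
  L1 @0x4F[16] → 0x52007  P=1,RW=1,US=1,PS=0
  → PA=0x5273F  (2 entries read)

Access #3 fault: PAGE_NOT_PRESENT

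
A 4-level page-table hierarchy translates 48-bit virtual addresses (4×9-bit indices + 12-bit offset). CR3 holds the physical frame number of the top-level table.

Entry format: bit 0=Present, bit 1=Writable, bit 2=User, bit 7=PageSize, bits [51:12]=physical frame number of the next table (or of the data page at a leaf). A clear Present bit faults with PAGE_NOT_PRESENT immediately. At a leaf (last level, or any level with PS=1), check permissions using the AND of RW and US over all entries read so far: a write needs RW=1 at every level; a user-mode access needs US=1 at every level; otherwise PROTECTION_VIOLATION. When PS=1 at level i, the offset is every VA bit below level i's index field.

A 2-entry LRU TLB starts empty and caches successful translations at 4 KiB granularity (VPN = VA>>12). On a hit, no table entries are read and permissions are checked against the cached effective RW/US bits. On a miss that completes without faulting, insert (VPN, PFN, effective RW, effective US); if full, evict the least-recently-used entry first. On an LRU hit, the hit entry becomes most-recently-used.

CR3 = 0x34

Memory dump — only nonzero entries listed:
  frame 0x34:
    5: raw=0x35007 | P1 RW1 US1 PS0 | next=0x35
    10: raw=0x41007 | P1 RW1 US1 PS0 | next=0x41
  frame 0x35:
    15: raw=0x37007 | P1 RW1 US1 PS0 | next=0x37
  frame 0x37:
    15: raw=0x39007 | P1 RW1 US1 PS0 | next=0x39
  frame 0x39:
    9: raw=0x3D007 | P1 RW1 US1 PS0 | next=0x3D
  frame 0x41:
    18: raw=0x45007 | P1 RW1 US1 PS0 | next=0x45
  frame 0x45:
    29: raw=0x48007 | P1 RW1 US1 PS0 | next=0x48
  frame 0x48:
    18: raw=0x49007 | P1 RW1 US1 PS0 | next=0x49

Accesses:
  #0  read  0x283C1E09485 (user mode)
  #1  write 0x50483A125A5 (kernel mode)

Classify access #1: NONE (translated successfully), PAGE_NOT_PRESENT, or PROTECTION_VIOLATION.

Walk each access:
#0 VA=0x283C1E09485 (r,user):
  L0: frame=0x34 idx=5 entry=0x35007 [P=1 RW=1 US=1 PS=0]
  L1: frame=0x35 idx=15 entry=0x37007 [P=1 RW=1 US=1 PS=0]
  L2: frame=0x37 idx=15 entry=0x39007 [P=1 RW=1 US=1 PS=0]
  L3: frame=0x39 idx=9 entry=0x3D007 [P=1 RW=1 US=1 PS=0]
  → PA=0x3D485  (4 entries read)
#1 VA=0x50483A125A5 (w,kernel):
  L0: frame=0x34 idx=10 entry=0x41007 [P=1 RW=1 US=1 PS=0]
  L1: frame=0x41 idx=18 entry=0x45007 [P=1 RW=1 US=1 PS=0]
  L2: frame=0x45 idx=29 entry=0x48007 [P=1 RW=1 US=1 PS=0]
  L3: frame=0x48 idx=18 entry=0x49007 [P=1 RW=1 US=1 PS=0]
  → PA=0x495A5  (4 entries read)

Access #1 fault: NONE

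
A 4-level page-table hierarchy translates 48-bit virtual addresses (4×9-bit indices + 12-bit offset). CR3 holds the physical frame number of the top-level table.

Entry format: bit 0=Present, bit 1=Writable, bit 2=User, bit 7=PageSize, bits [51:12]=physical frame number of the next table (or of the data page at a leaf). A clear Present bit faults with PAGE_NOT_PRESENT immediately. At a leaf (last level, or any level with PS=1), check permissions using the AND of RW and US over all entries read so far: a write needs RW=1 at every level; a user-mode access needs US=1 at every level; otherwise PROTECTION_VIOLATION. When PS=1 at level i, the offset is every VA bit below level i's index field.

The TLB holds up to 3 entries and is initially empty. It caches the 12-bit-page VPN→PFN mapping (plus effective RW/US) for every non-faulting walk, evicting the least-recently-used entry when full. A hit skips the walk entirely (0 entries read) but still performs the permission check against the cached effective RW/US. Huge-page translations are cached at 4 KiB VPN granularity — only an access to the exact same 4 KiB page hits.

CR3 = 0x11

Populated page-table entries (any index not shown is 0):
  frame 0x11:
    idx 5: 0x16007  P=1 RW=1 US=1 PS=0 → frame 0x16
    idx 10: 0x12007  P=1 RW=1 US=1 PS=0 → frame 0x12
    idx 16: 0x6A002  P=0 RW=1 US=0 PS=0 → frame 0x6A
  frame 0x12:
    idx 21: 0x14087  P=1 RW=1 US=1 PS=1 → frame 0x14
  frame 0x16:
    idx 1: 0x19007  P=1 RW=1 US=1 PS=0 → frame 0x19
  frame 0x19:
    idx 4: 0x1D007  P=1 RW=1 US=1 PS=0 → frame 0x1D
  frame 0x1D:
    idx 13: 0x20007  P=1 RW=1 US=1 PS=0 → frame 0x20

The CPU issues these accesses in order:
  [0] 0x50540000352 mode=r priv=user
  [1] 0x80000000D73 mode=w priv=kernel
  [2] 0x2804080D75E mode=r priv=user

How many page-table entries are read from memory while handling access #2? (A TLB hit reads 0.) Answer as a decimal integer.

Walk each access:
#0 VA=0x50540000352 (r,user):
  lvl0: tbl 0x11, slot 10 ⇒ 0x12007 (P1/RW1/US1/PS0)
  lvl1: tbl 0x12, slot 21 ⇒ 0x14087 (P1/RW1/US1/PS1)
  ⇒ phys 0x14352 (huge @L1)  [2 reads]
#1 VA=0x80000000D73 (w,kernel):
  lvl0: tbl 0x11, slot 16 ⇒ 0x6A002 (P0/RW1/US0/PS0)
  ✗ PAGE_NOT_PRESENT  [1 reads]
#2 VA=0x2804080D75E (r,user):
  lvl0: tbl 0x11, slot 5 ⇒ 0x16007 (P1/RW1/US1/PS0)
  lvl1: tbl 0x16, slot 1 ⇒ 0x19007 (P1/RW1/US1/PS0)
  lvl2: tbl 0x19, slot 4 ⇒ 0x1D007 (P1/RW1/US1/PS0)
  lvl3: tbl 0x1D, slot 13 ⇒ 0x20007 (P1/RW1/US1/PS0)
  ⇒ phys 0x2075E  [4 reads]

Entries read for #2: 4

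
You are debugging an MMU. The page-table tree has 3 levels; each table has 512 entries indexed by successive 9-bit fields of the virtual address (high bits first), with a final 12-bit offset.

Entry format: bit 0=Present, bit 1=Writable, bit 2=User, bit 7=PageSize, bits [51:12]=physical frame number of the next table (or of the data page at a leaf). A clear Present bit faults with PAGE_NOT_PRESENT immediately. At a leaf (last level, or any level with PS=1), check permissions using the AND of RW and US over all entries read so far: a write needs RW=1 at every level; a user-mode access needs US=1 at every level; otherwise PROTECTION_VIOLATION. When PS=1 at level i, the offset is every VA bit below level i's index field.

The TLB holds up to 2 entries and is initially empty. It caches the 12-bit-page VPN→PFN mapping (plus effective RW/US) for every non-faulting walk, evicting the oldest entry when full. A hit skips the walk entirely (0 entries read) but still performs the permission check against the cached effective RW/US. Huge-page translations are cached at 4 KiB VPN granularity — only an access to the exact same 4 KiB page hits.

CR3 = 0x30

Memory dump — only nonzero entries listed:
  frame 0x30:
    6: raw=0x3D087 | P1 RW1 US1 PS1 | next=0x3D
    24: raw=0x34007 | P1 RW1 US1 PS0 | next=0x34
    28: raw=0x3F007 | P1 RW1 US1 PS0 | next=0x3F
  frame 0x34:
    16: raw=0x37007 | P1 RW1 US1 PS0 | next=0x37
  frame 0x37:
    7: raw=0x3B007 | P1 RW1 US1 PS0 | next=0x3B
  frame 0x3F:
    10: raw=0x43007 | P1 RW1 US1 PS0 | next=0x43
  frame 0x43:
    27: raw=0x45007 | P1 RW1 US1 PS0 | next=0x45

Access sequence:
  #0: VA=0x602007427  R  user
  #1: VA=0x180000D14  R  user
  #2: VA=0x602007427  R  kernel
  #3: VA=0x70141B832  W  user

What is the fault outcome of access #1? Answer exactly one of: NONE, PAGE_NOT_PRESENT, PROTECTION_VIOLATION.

Per-access translation:
#0 VA=0x602007427 (r,user):
  L0 @0x30[24] → 0x34007  P=1,RW=1,US=1,PS=0
  L1 @0x34[16] → 0x37007  P=1,RW=1,US=1,PS=0
  L2 @0x37[7] → 0x3B007  P=1,RW=1,US=1,PS=0
  ⇒ phys 0x3B427  [3 reads]
#1 VA=0x180000D14 (r,user):
  L0 @0x30[6] → 0x3D087  P=1,RW=1,US=1,PS=1
  ⇒ phys 0x3DD14 (huge @L0)  [1 reads]
#2 VA=0x602007427 (r,kernel):
  TLB hit vpn=0x602007 → PA=0x3B427
#3 VA=0x70141B832 (w,user):
  L0 @0x30[28] → 0x3F007  P=1,RW=1,US=1,PS=0
  L1 @0x3F[10] → 0x43007  P=1,RW=1,US=1,PS=0
  L2 @0x43[27] → 0x45007  P=1,RW=1,US=1,PS=0
  ⇒ phys 0x45832  [3 reads]

Access #1 fault: NONE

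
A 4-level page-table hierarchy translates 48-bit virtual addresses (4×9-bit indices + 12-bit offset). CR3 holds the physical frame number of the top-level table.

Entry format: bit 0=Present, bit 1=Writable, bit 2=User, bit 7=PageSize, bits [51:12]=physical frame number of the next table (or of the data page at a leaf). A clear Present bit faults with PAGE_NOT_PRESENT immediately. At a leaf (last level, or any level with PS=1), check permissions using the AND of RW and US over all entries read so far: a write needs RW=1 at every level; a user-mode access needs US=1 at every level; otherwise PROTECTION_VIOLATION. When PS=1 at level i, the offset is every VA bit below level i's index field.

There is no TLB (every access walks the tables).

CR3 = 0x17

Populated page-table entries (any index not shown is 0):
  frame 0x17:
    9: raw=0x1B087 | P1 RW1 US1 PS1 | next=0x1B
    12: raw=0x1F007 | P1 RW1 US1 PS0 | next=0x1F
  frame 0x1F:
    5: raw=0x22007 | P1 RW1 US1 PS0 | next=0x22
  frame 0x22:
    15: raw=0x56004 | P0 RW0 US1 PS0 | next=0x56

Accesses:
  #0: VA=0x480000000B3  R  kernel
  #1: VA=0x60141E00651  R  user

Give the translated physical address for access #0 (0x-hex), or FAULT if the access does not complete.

Walk each access:
#0 VA=0x480000000B3 (r,kernel):
  L0 @0x17[9] → 0x1B087  P=1,RW=1,US=1,PS=1
  ⇒ phys 0x1B0B3 (huge @L0)  [1 reads]
#1 VA=0x60141E00651 (r,user):
  L0 @0x17[12] → 0x1F007  P=1,RW=1,US=1,PS=0
  L1 @0x1F[5] → 0x22007  P=1,RW=1,US=1,PS=0
  L2 @0x22[15] → 0x56004  P=0,RW=0,US=1,PS=0
  ✗ PAGE_NOT_PRESENT  [3 reads]

Access #0 PA: 0x1B0B3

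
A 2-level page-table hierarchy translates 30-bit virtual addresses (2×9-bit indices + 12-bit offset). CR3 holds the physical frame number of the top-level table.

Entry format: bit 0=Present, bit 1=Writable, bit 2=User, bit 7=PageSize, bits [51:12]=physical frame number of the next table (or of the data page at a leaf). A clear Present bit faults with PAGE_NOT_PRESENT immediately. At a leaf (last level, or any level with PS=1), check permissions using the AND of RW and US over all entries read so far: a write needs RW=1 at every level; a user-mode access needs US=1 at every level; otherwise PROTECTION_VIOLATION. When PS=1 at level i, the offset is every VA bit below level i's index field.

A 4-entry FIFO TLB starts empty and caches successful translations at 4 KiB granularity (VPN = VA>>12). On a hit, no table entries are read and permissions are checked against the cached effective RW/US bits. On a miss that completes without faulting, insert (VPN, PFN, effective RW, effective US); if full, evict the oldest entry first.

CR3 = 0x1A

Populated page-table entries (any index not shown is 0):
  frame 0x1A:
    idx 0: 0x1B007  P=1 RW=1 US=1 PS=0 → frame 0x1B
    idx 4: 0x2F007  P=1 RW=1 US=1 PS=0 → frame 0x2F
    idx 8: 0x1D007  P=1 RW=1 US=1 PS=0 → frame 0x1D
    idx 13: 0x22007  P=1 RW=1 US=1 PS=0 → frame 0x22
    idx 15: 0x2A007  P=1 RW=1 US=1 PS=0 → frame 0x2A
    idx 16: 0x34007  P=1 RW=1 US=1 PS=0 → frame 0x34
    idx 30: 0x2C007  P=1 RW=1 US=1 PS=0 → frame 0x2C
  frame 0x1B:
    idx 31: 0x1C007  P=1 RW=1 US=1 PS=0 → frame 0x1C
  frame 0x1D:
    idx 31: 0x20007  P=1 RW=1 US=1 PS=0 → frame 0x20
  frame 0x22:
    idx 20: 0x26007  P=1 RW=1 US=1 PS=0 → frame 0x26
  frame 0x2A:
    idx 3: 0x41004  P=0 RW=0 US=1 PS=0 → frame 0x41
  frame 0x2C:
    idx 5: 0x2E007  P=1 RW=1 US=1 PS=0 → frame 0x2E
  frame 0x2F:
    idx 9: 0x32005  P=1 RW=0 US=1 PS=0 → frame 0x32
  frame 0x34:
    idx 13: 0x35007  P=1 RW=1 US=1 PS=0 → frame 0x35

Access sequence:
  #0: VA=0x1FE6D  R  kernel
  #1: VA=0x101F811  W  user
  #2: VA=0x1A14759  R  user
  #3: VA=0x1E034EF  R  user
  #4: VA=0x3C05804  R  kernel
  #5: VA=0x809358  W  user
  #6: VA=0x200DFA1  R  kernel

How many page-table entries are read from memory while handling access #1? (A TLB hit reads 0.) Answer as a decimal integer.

Per-access translation:
#0 VA=0x1FE6D (r,kernel):
  L0: frame=0x1A idx=0 entry=0x1B007 [P=1 RW=1 US=1 PS=0]
  L1: frame=0x1B idx=31 entry=0x1C007 [P=1 RW=1 US=1 PS=0]
  ⇒ phys 0x1CE6D  [2 reads]
#1 VA=0x101F811 (w,user):
  L0: frame=0x1A idx=8 entry=0x1D007 [P=1 RW=1 US=1 PS=0]
  L1: frame=0x1D idx=31 entry=0x20007 [P=1 RW=1 US=1 PS=0]
  ⇒ phys 0x20811  [2 reads]
#2 VA=0x1A14759 (r,user):
  L0: frame=0x1A idx=13 entry=0x22007 [P=1 RW=1 US=1 PS=0]
  L1: frame=0x22 idx=20 entry=0x26007 [P=1 RW=1 US=1 PS=0]
  ⇒ phys 0x26759  [2 reads]
#3 VA=0x1E034EF (r,user):
  L0: frame=0x1A idx=15 entry=0x2A007 [P=1 RW=1 US=1 PS=0]
  L1: frame=0x2A idx=3 entry=0x41004 [P=0 RW=0 US=1 PS=0]
  ⇒ fault: PAGE_NOT_PRESENT  — 2 lookups
#4 VA=0x3C05804 (r,kernel):
  L0: frame=0x1A idx=30 entry=0x2C007 [P=1 RW=1 US=1 PS=0]
  L1: frame=0x2C idx=5 entry=0x2E007 [P=1 RW=1 US=1 PS=0]
  ⇒ phys 0x2E804  [2 reads]
#5 VA=0x809358 (w,user):
  L0: frame=0x1A idx=4 entry=0x2F007 [P=1 RW=1 US=1 PS=0]
  L1: frame=0x2F idx=9 entry=0x32005 [P=1 RW=0 US=1 PS=0]
  ⇒ fault: PROTECTION_VIOLATION  — 2 lookups
#6 VA=0x200DFA1 (r,kernel):
  L0: frame=0x1A idx=16 entry=0x34007 [P=1 RW=1 US=1 PS=0]
  L1: frame=0x34 idx=13 entry=0x35007 [P=1 RW=1 US=1 PS=0]
  ⇒ phys 0x35FA1  [2 reads]

Entries read for #1: 2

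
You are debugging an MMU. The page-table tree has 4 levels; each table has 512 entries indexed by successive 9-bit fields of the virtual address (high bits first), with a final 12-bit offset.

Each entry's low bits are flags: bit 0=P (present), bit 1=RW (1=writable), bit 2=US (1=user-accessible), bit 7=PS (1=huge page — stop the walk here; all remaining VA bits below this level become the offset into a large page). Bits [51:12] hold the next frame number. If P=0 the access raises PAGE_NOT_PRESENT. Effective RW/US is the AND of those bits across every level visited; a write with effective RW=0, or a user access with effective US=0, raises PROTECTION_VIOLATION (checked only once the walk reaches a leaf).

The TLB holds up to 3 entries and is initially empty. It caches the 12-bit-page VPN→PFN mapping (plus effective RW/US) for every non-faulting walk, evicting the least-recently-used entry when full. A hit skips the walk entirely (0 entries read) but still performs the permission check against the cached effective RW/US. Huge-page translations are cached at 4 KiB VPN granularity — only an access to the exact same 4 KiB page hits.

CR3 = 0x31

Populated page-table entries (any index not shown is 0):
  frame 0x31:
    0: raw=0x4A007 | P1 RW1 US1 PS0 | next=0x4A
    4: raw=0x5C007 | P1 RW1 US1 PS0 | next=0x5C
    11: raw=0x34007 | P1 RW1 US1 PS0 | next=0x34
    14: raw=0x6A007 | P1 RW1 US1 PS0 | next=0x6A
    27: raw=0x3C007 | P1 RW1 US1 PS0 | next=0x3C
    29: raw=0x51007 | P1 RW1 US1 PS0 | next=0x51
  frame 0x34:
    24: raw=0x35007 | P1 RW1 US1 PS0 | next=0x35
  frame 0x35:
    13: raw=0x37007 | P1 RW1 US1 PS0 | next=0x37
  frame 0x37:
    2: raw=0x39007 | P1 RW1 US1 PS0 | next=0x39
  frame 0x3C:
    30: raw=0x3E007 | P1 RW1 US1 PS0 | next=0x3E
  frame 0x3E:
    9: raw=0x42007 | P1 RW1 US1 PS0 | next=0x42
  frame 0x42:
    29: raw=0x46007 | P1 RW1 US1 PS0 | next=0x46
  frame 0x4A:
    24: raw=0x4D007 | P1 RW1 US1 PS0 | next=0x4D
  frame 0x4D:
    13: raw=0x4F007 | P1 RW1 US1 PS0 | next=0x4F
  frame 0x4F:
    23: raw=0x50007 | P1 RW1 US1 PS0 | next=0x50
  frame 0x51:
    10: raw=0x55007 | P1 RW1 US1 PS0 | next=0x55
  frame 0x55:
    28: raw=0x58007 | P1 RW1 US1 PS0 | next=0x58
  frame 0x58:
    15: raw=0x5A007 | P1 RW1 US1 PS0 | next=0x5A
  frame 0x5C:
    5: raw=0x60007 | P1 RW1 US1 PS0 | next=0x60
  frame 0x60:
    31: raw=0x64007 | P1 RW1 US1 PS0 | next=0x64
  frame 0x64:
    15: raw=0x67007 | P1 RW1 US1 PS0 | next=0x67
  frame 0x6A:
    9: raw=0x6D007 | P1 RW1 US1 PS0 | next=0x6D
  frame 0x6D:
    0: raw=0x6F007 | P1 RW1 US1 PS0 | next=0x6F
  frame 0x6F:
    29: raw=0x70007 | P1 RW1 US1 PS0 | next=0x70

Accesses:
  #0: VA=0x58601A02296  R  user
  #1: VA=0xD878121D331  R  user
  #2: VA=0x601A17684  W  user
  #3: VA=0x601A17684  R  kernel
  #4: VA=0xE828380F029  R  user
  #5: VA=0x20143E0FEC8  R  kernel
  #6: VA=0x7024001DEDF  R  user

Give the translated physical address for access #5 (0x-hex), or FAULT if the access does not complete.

Trace:
#0 VA=0x58601A02296 (r,user):
  L0 @0x31[11] → 0x34007  P=1,RW=1,US=1,PS=0
  L1 @0x34[24] → 0x35007  P=1,RW=1,US=1,PS=0
  L2 @0x35[13] → 0x37007  P=1,RW=1,US=1,PS=0
  L3 @0x37[2] → 0x39007  P=1,RW=1,US=1,PS=0
  ⇒ phys 0x39296  [4 reads]
#1 VA=0xD878121D331 (r,user):
  L0 @0x31[27] → 0x3C007  P=1,RW=1,US=1,PS=0
  L1 @0x3C[30] → 0x3E007  P=1,RW=1,US=1,PS=0
  L2 @0x3E[9] → 0x42007  P=1,RW=1,US=1,PS=0
  L3 @0x42[29] → 0x46007  P=1,RW=1,US=1,PS=0
  ⇒ phys 0x46331  [4 reads]
#2 VA=0x601A17684 (w,user):
  L0 @0x31[0] → 0x4A007  P=1,RW=1,US=1,PS=0
  L1 @0x4A[24] → 0x4D007  P=1,RW=1,US=1,PS=0
  L2 @0x4D[13] → 0x4F007  P=1,RW=1,US=1,PS=0
  L3 @0x4F[23] → 0x50007  P=1,RW=1,US=1,PS=0
  ⇒ phys 0x50684  [4 reads]
#3 VA=0x601A17684 (r,kernel):
  TLB hit vpn=0x601A17 → PA=0x50684
#4 VA=0xE828380F029 (r,user):
  L0 @0x31[29] → 0x51007  P=1,RW=1,US=1,PS=0
  L1 @0x51[10] → 0x55007  P=1,RW=1,US=1,PS=0
  L2 @0x55[28] → 0x58007  P=1,RW=1,US=1,PS=0
  L3 @0x58[15] → 0x5A007  P=1,RW=1,US=1,PS=0
  ⇒ phys 0x5A029  [4 reads]
#5 VA=0x20143E0FEC8 (r,kernel):
  L0 @0x31[4] → 0x5C007  P=1,RW=1,US=1,PS=0
  L1 @0x5C[5] → 0x60007  P=1,RW=1,US=1,PS=0
  L2 @0x60[31] → 0x64007  P=1,RW=1,US=1,PS=0
  L3 @0x64[15] → 0x67007  P=1,RW=1,US=1,PS=0
  ⇒ phys 0x67EC8  [4 reads]
#6 VA=0x7024001DEDF (r,user):
  L0 @0x31[14] → 0x6A007  P=1,RW=1,US=1,PS=0
  L1 @0x6A[9] → 0x6D007  P=1,RW=1,US=1,PS=0
  L2 @0x6D[0] → 0x6F007  P=1,RW=1,US=1,PS=0
  L3 @0x6F[29] → 0x70007  P=1,RW=1,US=1,PS=0
  ⇒ phys 0x70EDF  [4 reads]

Access #5 PA: 0x67EC8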